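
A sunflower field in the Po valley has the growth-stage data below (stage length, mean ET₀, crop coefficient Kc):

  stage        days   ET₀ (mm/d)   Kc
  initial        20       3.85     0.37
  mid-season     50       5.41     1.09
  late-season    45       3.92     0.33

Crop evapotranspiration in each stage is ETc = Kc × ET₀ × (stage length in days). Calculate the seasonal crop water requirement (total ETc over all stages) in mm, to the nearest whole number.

initial: 0.37 × 3.85 × 20 = 28.49 mm
mid-season: 1.09 × 5.41 × 50 = 294.85 mm
late-season: 0.33 × 3.92 × 45 = 58.21 mm
Seasonal total = 381.55 mm

382 mm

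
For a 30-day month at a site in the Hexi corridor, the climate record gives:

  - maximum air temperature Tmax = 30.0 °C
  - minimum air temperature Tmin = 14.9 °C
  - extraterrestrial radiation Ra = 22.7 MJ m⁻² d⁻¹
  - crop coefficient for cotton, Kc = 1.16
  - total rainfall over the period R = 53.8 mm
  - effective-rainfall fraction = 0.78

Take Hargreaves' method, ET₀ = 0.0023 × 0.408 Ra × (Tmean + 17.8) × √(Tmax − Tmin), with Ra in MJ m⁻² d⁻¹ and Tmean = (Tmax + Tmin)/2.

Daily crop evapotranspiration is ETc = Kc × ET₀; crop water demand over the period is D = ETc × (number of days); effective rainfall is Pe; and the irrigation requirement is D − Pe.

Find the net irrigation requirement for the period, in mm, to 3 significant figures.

74.0 mm

Tmean = (30.0 + 14.9)/2 = 22.45 °C
0.408 Ra = 0.408 × 22.7 = 9.2616 mm/d equivalent
ET₀ = 0.0023 × 9.2616 × (22.45 + 17.8) × √15.1 = 0.0023 × 9.2616 × 40.25 × 3.8859 = 3.3317 mm/d
ETc = Kc × ET₀ = 1.16 × 3.3317 = 3.8648 mm/d
Crop demand D = ETc × 30 d = 3.8648 × 30 = 115.944 mm
Pe = 0.78 × 53.8 = 41.964 mm
D − Pe = 115.944 − 41.964 = 73.980 mm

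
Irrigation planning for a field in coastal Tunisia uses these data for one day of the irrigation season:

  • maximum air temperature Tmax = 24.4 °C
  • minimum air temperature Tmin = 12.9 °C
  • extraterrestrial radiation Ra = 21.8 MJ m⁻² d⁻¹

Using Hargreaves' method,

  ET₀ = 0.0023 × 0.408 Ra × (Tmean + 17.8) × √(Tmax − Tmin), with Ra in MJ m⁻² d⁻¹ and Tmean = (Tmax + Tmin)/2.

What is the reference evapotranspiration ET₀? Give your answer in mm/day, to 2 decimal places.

2.53 mm/day

Tmean = (24.4 + 12.9)/2 = 18.65 °C
0.408 Ra = 0.408 × 21.8 = 8.8944 mm/d equivalent
ET₀ = 0.0023 × 8.8944 × (18.65 + 17.8) × √11.5 = 0.0023 × 8.8944 × 36.45 × 3.3912 = 2.5287 mm/d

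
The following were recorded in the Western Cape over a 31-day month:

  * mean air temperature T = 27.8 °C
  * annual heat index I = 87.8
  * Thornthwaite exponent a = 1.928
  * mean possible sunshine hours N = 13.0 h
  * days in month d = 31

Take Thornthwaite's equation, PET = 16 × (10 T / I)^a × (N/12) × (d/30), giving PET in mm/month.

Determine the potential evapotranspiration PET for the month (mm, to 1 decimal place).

165.3 mm

10T/I = 10 × 27.8 / 87.8 = 3.1663
(10T/I)^a = 3.1663^1.928 = 9.2271
Uncorrected PET = 16 × 9.2271 = 147.634 mm
Correction = (N/12)(d/30) = (13.0/12)(31/30) = 1.1194
PET = 147.634 × 1.1194 = 165.261 mm/month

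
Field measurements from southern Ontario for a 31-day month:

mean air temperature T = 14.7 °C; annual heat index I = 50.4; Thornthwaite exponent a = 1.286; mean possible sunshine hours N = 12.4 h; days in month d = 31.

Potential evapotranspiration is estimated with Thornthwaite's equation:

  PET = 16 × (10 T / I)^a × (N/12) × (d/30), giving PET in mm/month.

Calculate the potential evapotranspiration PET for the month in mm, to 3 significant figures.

67.7 mm

10T/I = 10 × 14.7 / 50.4 = 2.9167
(10T/I)^a = 2.9167^1.286 = 3.9614
Uncorrected PET = 16 × 3.9614 = 63.382 mm
Correction = (N/12)(d/30) = (12.4/12)(31/30) = 1.0678
PET = 63.382 × 1.0678 = 67.679 mm/month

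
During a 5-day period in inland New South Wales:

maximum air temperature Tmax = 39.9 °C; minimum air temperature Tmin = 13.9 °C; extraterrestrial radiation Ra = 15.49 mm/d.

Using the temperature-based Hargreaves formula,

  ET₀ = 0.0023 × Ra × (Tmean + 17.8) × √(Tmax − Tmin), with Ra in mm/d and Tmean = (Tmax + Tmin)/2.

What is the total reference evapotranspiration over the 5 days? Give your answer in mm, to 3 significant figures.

40.6 mm

Tmean = (39.9 + 13.9)/2 = 26.90 °C
ET₀ = 0.0023 × 15.49 × (26.90 + 17.8) × √26.0 = 0.0023 × 15.49 × 44.70 × 5.0990 = 8.1203 mm/d
Over 5 days: 8.1203 × 5 = 40.602 mm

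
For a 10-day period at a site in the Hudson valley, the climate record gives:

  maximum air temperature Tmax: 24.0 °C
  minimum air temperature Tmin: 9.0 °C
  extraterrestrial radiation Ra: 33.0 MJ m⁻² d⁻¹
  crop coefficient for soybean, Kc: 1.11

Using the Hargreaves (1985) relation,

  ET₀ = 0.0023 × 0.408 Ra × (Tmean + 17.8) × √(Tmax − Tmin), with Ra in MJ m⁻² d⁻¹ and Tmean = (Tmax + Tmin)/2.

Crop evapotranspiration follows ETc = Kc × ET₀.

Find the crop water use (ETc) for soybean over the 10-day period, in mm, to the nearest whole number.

Tmean = (24.0 + 9.0)/2 = 16.50 °C
0.408 Ra = 0.408 × 33.0 = 13.4640 mm/d equivalent
ET₀ = 0.0023 × 13.4640 × (16.50 + 17.8) × √15.0 = 0.0023 × 13.4640 × 34.30 × 3.8730 = 4.1138 mm/d
ETc = Kc × ET₀ = 1.11 × 4.1138 = 4.5663 mm/d
Over 10 days: 4.5663 × 10 = 45.663 mm

46 mm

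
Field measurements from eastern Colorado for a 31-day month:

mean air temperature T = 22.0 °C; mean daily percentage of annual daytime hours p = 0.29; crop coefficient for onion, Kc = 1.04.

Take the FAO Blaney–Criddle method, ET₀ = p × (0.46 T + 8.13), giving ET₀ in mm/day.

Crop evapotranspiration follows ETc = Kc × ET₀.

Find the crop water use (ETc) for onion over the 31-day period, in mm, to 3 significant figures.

171 mm

ET₀ = 0.29 × (0.46 × 22.0 + 8.13) = 0.29 × 18.250 = 5.2925 mm/d
ETc = Kc × ET₀ = 1.04 × 5.2925 = 5.5042 mm/d
Over 31 days: 5.5042 × 31 = 170.630 mm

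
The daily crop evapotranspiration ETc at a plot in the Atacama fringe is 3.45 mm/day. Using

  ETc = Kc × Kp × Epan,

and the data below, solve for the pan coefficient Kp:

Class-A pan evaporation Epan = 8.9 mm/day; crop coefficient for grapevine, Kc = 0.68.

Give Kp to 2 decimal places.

0.57

ETc = Kc × Kp × Epan  ⇒  Kp = ETc / (Kc × Epan)
Kp = 3.45 / (0.68 × 8.9) = 3.45 / 6.052 = 0.5701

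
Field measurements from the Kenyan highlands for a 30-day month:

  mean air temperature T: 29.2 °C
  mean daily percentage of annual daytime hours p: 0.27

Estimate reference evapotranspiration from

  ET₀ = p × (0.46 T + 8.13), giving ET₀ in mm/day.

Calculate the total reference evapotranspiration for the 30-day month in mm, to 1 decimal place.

174.7 mm

ET₀ = 0.27 × (0.46 × 29.2 + 8.13) = 0.27 × 21.562 = 5.8217 mm/d
Monthly total = 5.8217 × 30 = 174.651 mm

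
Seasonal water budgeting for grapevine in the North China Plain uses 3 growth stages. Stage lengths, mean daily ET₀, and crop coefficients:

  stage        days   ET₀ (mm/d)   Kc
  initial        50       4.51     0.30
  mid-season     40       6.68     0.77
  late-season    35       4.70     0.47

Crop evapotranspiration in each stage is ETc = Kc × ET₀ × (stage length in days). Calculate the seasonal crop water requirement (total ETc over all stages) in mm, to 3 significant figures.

initial: 0.30 × 4.51 × 50 = 67.65 mm
mid-season: 0.77 × 6.68 × 40 = 205.74 mm
late-season: 0.47 × 4.70 × 35 = 77.32 mm
Seasonal total = 350.71 mm

351 mm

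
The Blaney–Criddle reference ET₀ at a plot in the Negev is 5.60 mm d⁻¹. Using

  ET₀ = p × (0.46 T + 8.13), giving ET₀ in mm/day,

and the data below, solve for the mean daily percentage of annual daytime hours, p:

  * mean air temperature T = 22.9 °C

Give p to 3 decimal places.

0.300

p = ET₀ / (0.46 T + 8.13) = 5.60 / (0.46 × 22.9 + 8.13) = 5.60 / 18.664 = 0.3000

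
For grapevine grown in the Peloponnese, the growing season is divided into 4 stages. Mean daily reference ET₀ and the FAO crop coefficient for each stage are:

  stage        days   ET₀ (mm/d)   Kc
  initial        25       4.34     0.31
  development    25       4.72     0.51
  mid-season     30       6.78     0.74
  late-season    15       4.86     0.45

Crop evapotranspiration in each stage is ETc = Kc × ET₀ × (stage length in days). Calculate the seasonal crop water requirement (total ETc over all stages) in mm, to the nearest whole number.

277 mm

initial: 0.31 × 4.34 × 25 = 33.64 mm
development: 0.51 × 4.72 × 25 = 60.18 mm
mid-season: 0.74 × 6.78 × 30 = 150.52 mm
late-season: 0.45 × 4.86 × 15 = 32.81 mm
Seasonal total = 277.15 mm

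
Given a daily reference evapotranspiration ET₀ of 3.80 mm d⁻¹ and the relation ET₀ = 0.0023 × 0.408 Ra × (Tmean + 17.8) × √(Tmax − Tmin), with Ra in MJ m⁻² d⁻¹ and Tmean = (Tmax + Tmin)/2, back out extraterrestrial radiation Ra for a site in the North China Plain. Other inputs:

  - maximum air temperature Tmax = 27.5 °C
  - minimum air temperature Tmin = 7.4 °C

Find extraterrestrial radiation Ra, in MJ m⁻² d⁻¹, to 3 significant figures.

Tmean = (27.5+7.4)/2 = 17.45 °C; ΔT = 20.1
Ra = ET₀ / [0.0023 × 0.408 × (Tmean+17.8) × √ΔT]
   = 3.80 / (0.0023 × 0.408 × 35.25 × 4.4833) = 25.624 MJ m⁻² d⁻¹

25.6 MJ m⁻² d⁻¹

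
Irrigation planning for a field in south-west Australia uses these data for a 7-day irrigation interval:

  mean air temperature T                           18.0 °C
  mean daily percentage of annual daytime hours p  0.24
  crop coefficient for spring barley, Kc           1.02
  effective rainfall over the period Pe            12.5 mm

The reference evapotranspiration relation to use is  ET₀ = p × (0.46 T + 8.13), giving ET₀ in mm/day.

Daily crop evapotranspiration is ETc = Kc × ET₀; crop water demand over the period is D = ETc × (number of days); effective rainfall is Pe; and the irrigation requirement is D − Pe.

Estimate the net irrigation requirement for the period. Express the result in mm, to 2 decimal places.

ET₀ = 0.24 × (0.46 × 18.0 + 8.13) = 0.24 × 16.410 = 3.9384 mm/d
ETc = Kc × ET₀ = 1.02 × 3.9384 = 4.0172 mm/d
Crop demand D = ETc × 7 d = 4.0172 × 7 = 28.120 mm
D − Pe = 28.120 − 12.5 = 15.620 mm

15.62 mm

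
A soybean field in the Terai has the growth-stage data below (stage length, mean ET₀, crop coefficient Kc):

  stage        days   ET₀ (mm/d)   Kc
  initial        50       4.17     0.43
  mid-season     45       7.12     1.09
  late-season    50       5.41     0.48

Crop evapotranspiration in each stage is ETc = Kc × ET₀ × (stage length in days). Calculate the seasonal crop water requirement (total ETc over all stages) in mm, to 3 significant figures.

569 mm

initial: 0.43 × 4.17 × 50 = 89.66 mm
mid-season: 1.09 × 7.12 × 45 = 349.24 mm
late-season: 0.48 × 5.41 × 50 = 129.84 mm
Seasonal total = 568.74 mm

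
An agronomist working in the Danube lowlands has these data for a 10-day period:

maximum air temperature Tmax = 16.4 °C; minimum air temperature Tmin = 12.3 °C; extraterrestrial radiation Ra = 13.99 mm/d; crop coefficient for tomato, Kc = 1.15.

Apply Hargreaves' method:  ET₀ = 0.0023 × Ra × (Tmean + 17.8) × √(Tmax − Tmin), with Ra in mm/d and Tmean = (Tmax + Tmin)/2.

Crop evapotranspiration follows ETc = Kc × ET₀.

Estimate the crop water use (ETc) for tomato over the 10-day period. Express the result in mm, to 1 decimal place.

Tmean = (16.4 + 12.3)/2 = 14.35 °C
ET₀ = 0.0023 × 13.99 × (14.35 + 17.8) × √4.1 = 0.0023 × 13.99 × 32.15 × 2.0248 = 2.0946 mm/d
ETc = Kc × ET₀ = 1.15 × 2.0946 = 2.4088 mm/d
Over 10 days: 2.4088 × 10 = 24.088 mm

24.1 mm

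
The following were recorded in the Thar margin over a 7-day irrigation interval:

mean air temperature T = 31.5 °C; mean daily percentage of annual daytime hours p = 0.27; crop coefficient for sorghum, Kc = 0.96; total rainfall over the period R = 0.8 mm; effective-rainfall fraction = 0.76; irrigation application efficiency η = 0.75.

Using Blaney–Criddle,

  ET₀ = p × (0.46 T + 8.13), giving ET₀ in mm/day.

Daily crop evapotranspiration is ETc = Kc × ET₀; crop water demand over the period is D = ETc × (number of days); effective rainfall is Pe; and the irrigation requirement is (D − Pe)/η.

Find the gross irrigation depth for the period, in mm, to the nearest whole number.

ET₀ = 0.27 × (0.46 × 31.5 + 8.13) = 0.27 × 22.620 = 6.1074 mm/d
ETc = Kc × ET₀ = 0.96 × 6.1074 = 5.8631 mm/d
Crop demand D = ETc × 7 d = 5.8631 × 7 = 41.042 mm
Pe = 0.76 × 0.8 = 0.608 mm
D − Pe = 41.042 − 0.608 = 40.434 mm
Gross irrigation = 40.434 / 0.75 = 53.912 mm

54 mm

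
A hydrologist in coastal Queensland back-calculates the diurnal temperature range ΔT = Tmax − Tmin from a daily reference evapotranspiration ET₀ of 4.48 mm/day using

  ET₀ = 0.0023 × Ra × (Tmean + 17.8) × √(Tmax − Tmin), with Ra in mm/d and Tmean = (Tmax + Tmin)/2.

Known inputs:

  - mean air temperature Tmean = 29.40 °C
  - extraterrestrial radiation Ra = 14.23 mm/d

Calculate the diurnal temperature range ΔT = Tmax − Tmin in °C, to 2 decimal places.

8.41 °C

√ΔT = ET₀ / [0.0023 × Ra × (Tmean+17.8)] = 4.48 / (0.0023 × 14.23 × 47.20) = 2.9000
ΔT = 2.9000² = 8.410 °C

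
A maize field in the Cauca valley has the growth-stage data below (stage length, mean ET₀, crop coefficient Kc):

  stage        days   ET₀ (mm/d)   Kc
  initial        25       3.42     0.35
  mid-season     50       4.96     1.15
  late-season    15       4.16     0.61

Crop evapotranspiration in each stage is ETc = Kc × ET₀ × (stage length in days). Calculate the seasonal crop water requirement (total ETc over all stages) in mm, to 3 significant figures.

initial: 0.35 × 3.42 × 25 = 29.93 mm
mid-season: 1.15 × 4.96 × 50 = 285.20 mm
late-season: 0.61 × 4.16 × 15 = 38.06 mm
Seasonal total = 353.19 mm

353 mm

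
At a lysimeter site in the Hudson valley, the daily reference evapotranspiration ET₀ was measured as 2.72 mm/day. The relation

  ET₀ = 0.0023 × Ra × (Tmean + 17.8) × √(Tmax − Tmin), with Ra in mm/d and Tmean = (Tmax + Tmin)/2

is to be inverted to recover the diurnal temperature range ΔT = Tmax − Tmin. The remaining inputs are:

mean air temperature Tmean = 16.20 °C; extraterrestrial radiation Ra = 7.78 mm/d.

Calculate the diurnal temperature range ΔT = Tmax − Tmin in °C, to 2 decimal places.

19.99 °C

√ΔT = ET₀ / [0.0023 × Ra × (Tmean+17.8)] = 2.72 / (0.0023 × 7.78 × 34.00) = 4.4708
ΔT = 4.4708² = 19.988 °C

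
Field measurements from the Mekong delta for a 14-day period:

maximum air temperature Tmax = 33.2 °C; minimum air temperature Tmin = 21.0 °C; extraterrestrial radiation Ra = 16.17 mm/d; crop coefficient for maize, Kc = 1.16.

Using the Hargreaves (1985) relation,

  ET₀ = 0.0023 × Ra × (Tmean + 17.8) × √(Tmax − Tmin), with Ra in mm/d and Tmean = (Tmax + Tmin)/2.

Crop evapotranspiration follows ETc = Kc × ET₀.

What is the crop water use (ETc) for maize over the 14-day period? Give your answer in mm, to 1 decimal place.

94.7 mm

Tmean = (33.2 + 21.0)/2 = 27.10 °C
ET₀ = 0.0023 × 16.17 × (27.10 + 17.8) × √12.2 = 0.0023 × 16.17 × 44.90 × 3.4928 = 5.8325 mm/d
ETc = Kc × ET₀ = 1.16 × 5.8325 = 6.7657 mm/d
Over 14 days: 6.7657 × 14 = 94.720 mm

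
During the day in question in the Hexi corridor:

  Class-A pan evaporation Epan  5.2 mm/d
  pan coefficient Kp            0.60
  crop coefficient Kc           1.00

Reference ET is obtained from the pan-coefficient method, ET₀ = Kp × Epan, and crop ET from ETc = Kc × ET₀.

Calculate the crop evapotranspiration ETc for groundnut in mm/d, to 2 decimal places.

ET₀ = 0.60 × 5.2 = 3.1200 mm/d
ETc = Kc × ET₀ = 1.00 × 3.1200 = 3.1200 mm/d

3.12 mm/d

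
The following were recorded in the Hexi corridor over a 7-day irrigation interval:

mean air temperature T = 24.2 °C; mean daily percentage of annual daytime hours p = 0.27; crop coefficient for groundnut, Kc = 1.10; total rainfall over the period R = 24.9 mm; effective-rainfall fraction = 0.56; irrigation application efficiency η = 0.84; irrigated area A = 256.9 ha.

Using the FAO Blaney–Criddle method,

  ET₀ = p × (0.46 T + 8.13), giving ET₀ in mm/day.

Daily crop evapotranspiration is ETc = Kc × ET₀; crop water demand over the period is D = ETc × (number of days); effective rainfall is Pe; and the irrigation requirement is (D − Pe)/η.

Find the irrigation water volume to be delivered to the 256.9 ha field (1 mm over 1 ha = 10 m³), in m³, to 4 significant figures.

ET₀ = 0.27 × (0.46 × 24.2 + 8.13) = 0.27 × 19.262 = 5.2007 mm/d
ETc = Kc × ET₀ = 1.10 × 5.2007 = 5.7208 mm/d
Crop demand D = ETc × 7 d = 5.7208 × 7 = 40.046 mm
Pe = 0.56 × 24.9 = 13.944 mm
D − Pe = 40.046 − 13.944 = 26.102 mm
Gross irrigation = 26.102 / 0.84 = 31.074 mm
Volume = 31.074 mm × 256.9 ha × 10 = 79829.1 m³

79830 m³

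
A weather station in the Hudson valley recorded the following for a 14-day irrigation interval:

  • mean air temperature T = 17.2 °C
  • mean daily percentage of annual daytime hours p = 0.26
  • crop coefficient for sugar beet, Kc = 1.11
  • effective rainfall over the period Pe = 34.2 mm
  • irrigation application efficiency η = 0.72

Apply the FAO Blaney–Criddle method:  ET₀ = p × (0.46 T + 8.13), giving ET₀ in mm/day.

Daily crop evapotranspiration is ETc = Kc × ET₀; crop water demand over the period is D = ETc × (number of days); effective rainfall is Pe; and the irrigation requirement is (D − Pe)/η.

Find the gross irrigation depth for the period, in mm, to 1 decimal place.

42.5 mm

ET₀ = 0.26 × (0.46 × 17.2 + 8.13) = 0.26 × 16.042 = 4.1709 mm/d
ETc = Kc × ET₀ = 1.11 × 4.1709 = 4.6297 mm/d
Crop demand D = ETc × 14 d = 4.6297 × 14 = 64.816 mm
D − Pe = 64.816 − 34.2 = 30.616 mm
Gross irrigation = 30.616 / 0.72 = 42.522 mm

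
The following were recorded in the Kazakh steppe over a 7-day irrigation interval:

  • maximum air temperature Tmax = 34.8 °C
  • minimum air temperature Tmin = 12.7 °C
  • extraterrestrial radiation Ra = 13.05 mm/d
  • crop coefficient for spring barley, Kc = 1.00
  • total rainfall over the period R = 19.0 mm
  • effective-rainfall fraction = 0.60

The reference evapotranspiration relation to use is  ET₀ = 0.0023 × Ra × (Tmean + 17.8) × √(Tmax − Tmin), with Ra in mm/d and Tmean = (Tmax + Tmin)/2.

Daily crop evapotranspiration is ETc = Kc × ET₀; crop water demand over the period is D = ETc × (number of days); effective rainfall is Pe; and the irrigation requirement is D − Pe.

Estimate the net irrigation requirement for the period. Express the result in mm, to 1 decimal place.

Tmean = (34.8 + 12.7)/2 = 23.75 °C
ET₀ = 0.0023 × 13.05 × (23.75 + 17.8) × √22.1 = 0.0023 × 13.05 × 41.55 × 4.7011 = 5.8629 mm/d
ETc = Kc × ET₀ = 1.00 × 5.8629 = 5.8629 mm/d
Crop demand D = ETc × 7 d = 5.8629 × 7 = 41.040 mm
Pe = 0.60 × 19.0 = 11.400 mm
D − Pe = 41.040 − 11.400 = 29.640 mm

29.6 mm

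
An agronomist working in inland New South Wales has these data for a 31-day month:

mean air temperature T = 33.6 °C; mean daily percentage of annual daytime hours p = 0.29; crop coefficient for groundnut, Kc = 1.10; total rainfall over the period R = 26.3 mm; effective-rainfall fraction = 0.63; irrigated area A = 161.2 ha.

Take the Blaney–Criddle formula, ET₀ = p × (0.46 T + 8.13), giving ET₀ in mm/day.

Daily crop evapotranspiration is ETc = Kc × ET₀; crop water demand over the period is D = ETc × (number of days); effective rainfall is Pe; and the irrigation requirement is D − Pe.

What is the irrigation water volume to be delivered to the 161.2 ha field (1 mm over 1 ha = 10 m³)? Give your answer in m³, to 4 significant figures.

349300 m³

ET₀ = 0.29 × (0.46 × 33.6 + 8.13) = 0.29 × 23.586 = 6.8399 mm/d
ETc = Kc × ET₀ = 1.10 × 6.8399 = 7.5239 mm/d
Crop demand D = ETc × 31 d = 7.5239 × 31 = 233.241 mm
Pe = 0.63 × 26.3 = 16.569 mm
D − Pe = 233.241 − 16.569 = 216.672 mm
Volume = 216.672 mm × 161.2 ha × 10 = 349275.3 m³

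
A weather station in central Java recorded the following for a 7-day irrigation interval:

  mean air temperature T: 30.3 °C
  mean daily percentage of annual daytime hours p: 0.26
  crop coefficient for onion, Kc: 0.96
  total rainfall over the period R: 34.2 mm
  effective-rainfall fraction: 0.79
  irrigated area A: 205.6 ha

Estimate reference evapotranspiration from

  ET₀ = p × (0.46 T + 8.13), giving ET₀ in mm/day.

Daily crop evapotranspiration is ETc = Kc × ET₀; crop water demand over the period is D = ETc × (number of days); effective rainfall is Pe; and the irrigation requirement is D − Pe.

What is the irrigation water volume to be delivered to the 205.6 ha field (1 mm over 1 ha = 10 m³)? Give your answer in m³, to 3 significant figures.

ET₀ = 0.26 × (0.46 × 30.3 + 8.13) = 0.26 × 22.068 = 5.7377 mm/d
ETc = Kc × ET₀ = 0.96 × 5.7377 = 5.5082 mm/d
Crop demand D = ETc × 7 d = 5.5082 × 7 = 38.557 mm
Pe = 0.79 × 34.2 = 27.018 mm
D − Pe = 38.557 − 27.018 = 11.539 mm
Volume = 11.539 mm × 205.6 ha × 10 = 23724.2 m³

23700 m³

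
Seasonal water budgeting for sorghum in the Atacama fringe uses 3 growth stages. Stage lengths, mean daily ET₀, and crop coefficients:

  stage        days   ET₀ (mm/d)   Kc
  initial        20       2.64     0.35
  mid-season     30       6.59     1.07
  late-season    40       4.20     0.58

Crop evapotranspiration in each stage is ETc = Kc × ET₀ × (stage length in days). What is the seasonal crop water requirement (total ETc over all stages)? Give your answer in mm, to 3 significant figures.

327 mm

initial: 0.35 × 2.64 × 20 = 18.48 mm
mid-season: 1.07 × 6.59 × 30 = 211.54 mm
late-season: 0.58 × 4.20 × 40 = 97.44 mm
Seasonal total = 327.46 mm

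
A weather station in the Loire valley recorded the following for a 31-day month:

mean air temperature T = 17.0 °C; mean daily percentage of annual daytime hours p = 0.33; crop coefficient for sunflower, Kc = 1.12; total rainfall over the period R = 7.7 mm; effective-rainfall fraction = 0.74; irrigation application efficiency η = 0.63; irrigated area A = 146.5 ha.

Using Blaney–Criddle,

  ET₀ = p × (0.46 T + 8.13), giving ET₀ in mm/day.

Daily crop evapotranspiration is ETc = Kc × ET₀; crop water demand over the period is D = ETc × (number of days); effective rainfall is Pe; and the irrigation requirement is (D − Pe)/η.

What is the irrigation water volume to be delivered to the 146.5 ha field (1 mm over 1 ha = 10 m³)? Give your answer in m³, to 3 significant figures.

ET₀ = 0.33 × (0.46 × 17.0 + 8.13) = 0.33 × 15.950 = 5.2635 mm/d
ETc = Kc × ET₀ = 1.12 × 5.2635 = 5.8951 mm/d
Crop demand D = ETc × 31 d = 5.8951 × 31 = 182.748 mm
Pe = 0.74 × 7.7 = 5.698 mm
D − Pe = 182.748 − 5.698 = 177.050 mm
Gross irrigation = 177.050 / 0.63 = 281.032 mm
Volume = 281.032 mm × 146.5 ha × 10 = 411711.9 m³

412000 m³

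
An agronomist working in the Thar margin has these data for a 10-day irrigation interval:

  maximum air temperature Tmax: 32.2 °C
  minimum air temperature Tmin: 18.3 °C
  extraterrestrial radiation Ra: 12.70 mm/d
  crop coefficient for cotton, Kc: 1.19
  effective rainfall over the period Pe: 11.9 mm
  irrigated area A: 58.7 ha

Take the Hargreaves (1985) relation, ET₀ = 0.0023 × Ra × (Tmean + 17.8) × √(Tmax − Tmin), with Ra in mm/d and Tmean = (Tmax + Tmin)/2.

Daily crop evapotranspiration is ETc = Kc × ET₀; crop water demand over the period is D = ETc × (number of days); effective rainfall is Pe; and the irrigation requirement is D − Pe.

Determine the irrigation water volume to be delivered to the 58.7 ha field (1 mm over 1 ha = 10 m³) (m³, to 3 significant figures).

Tmean = (32.2 + 18.3)/2 = 25.25 °C
ET₀ = 0.0023 × 12.70 × (25.25 + 17.8) × √13.9 = 0.0023 × 12.70 × 43.05 × 3.7283 = 4.6883 mm/d
ETc = Kc × ET₀ = 1.19 × 4.6883 = 5.5791 mm/d
Crop demand D = ETc × 10 d = 5.5791 × 10 = 55.791 mm
D − Pe = 55.791 − 11.9 = 43.891 mm
Volume = 43.891 mm × 58.7 ha × 10 = 25764.0 m³

25800 m³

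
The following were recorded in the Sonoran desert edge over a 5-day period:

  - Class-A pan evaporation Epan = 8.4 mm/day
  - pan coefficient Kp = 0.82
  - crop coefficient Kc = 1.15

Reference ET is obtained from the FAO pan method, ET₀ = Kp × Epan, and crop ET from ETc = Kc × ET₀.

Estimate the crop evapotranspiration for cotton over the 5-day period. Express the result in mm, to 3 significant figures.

ET₀ = 0.82 × 8.4 = 6.8880 mm/d
ETc = Kc × ET₀ = 1.15 × 6.8880 = 7.9212 mm/d
Over 5 days: 7.9212 × 5 = 39.606 mm

39.6 mm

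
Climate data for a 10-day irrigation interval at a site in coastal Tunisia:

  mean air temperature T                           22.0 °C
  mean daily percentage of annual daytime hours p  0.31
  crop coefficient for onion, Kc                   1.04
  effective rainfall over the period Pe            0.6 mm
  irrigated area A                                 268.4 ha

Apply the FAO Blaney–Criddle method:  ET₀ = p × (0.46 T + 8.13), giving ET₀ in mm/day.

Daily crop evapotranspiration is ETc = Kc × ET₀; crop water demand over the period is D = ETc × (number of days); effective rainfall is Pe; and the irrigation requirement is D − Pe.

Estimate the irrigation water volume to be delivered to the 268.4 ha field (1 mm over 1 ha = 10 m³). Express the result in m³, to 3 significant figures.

ET₀ = 0.31 × (0.46 × 22.0 + 8.13) = 0.31 × 18.250 = 5.6575 mm/d
ETc = Kc × ET₀ = 1.04 × 5.6575 = 5.8838 mm/d
Crop demand D = ETc × 10 d = 5.8838 × 10 = 58.838 mm
D − Pe = 58.838 − 0.6 = 58.238 mm
Volume = 58.238 mm × 268.4 ha × 10 = 156310.8 m³

156000 m³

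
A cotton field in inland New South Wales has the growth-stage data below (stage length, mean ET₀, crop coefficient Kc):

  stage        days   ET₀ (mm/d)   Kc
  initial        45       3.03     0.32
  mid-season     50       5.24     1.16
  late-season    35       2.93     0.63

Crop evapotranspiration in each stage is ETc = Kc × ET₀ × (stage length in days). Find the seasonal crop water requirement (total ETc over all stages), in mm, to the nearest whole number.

initial: 0.32 × 3.03 × 45 = 43.63 mm
mid-season: 1.16 × 5.24 × 50 = 303.92 mm
late-season: 0.63 × 2.93 × 35 = 64.61 mm
Seasonal total = 412.16 mm

412 mm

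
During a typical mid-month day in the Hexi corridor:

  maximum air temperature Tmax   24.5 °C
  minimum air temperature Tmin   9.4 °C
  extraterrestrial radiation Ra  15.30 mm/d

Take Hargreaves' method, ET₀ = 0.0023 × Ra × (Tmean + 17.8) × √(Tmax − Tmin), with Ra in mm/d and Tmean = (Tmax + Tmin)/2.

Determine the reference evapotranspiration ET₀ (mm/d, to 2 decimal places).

Tmean = (24.5 + 9.4)/2 = 16.95 °C
ET₀ = 0.0023 × 15.30 × (16.95 + 17.8) × √15.1 = 0.0023 × 15.30 × 34.75 × 3.8859 = 4.7519 mm/d

4.75 mm/d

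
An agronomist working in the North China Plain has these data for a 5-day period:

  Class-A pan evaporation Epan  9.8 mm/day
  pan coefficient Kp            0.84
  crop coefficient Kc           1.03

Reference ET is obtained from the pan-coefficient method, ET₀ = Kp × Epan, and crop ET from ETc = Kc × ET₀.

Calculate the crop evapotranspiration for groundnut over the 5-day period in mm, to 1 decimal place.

42.4 mm

ET₀ = 0.84 × 9.8 = 8.2320 mm/d
ETc = Kc × ET₀ = 1.03 × 8.2320 = 8.4790 mm/d
Over 5 days: 8.4790 × 5 = 42.395 mm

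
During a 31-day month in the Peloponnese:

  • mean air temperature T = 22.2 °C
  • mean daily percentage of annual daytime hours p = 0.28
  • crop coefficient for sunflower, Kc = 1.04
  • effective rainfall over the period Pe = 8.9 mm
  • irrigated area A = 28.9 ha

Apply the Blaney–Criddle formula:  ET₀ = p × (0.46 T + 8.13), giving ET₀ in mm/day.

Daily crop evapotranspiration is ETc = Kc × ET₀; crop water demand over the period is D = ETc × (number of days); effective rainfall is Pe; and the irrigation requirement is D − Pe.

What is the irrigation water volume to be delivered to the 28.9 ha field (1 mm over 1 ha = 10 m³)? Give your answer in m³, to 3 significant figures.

45300 m³

ET₀ = 0.28 × (0.46 × 22.2 + 8.13) = 0.28 × 18.342 = 5.1358 mm/d
ETc = Kc × ET₀ = 1.04 × 5.1358 = 5.3412 mm/d
Crop demand D = ETc × 31 d = 5.3412 × 31 = 165.577 mm
D − Pe = 165.577 − 8.9 = 156.677 mm
Volume = 156.677 mm × 28.9 ha × 10 = 45279.7 m³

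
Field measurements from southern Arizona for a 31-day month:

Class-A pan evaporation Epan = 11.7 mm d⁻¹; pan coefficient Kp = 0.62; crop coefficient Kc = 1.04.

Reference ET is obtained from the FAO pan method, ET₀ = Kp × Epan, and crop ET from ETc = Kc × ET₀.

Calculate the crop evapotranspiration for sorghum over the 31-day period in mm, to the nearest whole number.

234 mm

ET₀ = 0.62 × 11.7 = 7.2540 mm/d
ETc = Kc × ET₀ = 1.04 × 7.2540 = 7.5442 mm/d
Over 31 days: 7.5442 × 31 = 233.870 mm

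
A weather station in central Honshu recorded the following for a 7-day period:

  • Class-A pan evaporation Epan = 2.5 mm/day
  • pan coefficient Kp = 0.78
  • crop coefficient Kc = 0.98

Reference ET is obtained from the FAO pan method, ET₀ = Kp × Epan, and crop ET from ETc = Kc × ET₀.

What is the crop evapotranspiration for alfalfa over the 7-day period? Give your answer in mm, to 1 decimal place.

13.4 mm

ET₀ = 0.78 × 2.5 = 1.9500 mm/d
ETc = Kc × ET₀ = 0.98 × 1.9500 = 1.9110 mm/d
Over 7 days: 1.9110 × 7 = 13.377 mm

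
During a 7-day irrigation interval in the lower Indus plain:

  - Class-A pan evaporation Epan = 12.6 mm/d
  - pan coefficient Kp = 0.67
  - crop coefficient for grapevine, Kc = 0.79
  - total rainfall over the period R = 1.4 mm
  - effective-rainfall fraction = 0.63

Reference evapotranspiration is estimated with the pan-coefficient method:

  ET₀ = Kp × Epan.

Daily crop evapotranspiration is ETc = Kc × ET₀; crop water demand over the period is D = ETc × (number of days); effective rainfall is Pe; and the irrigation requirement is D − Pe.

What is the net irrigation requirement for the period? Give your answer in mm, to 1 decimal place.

ET₀ = 0.67 × 12.6 = 8.4420 mm/d
ETc = Kc × ET₀ = 0.79 × 8.4420 = 6.6692 mm/d
Crop demand D = ETc × 7 d = 6.6692 × 7 = 46.684 mm
Pe = 0.63 × 1.4 = 0.882 mm
D − Pe = 46.684 − 0.882 = 45.802 mm

45.8 mm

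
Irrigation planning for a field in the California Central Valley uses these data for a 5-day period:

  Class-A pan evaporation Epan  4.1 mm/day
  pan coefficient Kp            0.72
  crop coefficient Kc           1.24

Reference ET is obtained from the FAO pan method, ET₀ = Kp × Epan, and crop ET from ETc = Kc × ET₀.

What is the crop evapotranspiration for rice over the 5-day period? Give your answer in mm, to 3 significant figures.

ET₀ = 0.72 × 4.1 = 2.9520 mm/d
ETc = Kc × ET₀ = 1.24 × 2.9520 = 3.6605 mm/d
Over 5 days: 3.6605 × 5 = 18.303 mm

18.3 mm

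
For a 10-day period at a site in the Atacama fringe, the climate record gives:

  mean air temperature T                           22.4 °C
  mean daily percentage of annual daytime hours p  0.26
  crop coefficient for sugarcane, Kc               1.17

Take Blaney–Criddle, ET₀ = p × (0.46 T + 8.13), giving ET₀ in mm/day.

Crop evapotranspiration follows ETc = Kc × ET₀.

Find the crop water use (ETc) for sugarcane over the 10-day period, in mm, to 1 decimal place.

ET₀ = 0.26 × (0.46 × 22.4 + 8.13) = 0.26 × 18.434 = 4.7928 mm/d
ETc = Kc × ET₀ = 1.17 × 4.7928 = 5.6076 mm/d
Over 10 days: 5.6076 × 10 = 56.076 mm

56.1 mm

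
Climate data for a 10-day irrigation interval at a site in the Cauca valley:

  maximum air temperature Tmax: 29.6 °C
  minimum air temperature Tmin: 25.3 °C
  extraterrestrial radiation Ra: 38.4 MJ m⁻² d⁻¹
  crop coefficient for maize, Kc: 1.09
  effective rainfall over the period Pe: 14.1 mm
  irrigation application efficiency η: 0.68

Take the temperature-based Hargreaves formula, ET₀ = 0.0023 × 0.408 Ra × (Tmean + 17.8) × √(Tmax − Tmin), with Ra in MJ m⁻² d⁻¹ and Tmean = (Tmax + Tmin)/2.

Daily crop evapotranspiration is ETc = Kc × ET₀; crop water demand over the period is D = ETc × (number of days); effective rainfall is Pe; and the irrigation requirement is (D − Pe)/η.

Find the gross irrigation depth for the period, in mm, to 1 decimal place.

33.5 mm

Tmean = (29.6 + 25.3)/2 = 27.45 °C
0.408 Ra = 0.408 × 38.4 = 15.6672 mm/d equivalent
ET₀ = 0.0023 × 15.6672 × (27.45 + 17.8) × √4.3 = 0.0023 × 15.6672 × 45.25 × 2.0736 = 3.3811 mm/d
ETc = Kc × ET₀ = 1.09 × 3.3811 = 3.6854 mm/d
Crop demand D = ETc × 10 d = 3.6854 × 10 = 36.854 mm
D − Pe = 36.854 − 14.1 = 22.754 mm
Gross irrigation = 22.754 / 0.68 = 33.462 mm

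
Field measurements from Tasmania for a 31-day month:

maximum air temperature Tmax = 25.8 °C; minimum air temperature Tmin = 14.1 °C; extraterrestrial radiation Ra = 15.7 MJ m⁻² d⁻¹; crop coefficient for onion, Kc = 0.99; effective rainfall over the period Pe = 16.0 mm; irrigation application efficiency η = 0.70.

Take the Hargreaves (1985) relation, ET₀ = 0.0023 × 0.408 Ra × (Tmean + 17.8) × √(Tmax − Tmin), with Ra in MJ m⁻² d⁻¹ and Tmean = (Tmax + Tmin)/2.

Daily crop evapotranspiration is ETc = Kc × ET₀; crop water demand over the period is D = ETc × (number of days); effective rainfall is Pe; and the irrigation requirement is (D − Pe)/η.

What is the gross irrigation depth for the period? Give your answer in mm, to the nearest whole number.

61 mm

Tmean = (25.8 + 14.1)/2 = 19.95 °C
0.408 Ra = 0.408 × 15.7 = 6.4056 mm/d equivalent
ET₀ = 0.0023 × 6.4056 × (19.95 + 17.8) × √11.7 = 0.0023 × 6.4056 × 37.75 × 3.4205 = 1.9024 mm/d
ETc = Kc × ET₀ = 0.99 × 1.9024 = 1.8834 mm/d
Crop demand D = ETc × 31 d = 1.8834 × 31 = 58.385 mm
D − Pe = 58.385 − 16.0 = 42.385 mm
Gross irrigation = 42.385 / 0.70 = 60.550 mm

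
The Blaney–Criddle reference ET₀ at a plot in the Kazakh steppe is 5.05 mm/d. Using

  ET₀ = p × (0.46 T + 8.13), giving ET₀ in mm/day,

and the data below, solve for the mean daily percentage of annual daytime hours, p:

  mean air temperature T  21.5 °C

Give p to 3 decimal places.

0.280

p = ET₀ / (0.46 T + 8.13) = 5.05 / (0.46 × 21.5 + 8.13) = 5.05 / 18.020 = 0.2802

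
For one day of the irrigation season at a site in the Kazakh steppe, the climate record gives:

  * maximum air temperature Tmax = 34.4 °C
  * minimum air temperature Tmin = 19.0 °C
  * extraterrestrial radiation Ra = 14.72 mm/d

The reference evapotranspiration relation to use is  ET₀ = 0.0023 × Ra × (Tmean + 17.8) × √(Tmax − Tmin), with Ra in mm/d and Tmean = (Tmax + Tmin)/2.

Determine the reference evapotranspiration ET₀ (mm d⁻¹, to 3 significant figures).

Tmean = (34.4 + 19.0)/2 = 26.70 °C
ET₀ = 0.0023 × 14.72 × (26.70 + 17.8) × √15.4 = 0.0023 × 14.72 × 44.50 × 3.9243 = 5.9123 mm/d

5.91 mm d⁻¹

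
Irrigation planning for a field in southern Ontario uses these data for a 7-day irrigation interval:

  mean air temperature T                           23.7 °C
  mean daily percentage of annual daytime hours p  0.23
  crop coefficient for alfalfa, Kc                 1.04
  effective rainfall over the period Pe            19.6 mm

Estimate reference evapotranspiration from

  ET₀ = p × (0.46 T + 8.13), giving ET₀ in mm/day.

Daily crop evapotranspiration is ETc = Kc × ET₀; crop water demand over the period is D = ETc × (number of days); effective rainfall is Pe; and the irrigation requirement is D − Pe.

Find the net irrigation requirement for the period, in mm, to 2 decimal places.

12.27 mm

ET₀ = 0.23 × (0.46 × 23.7 + 8.13) = 0.23 × 19.032 = 4.3774 mm/d
ETc = Kc × ET₀ = 1.04 × 4.3774 = 4.5525 mm/d
Crop demand D = ETc × 7 d = 4.5525 × 7 = 31.868 mm
D − Pe = 31.868 − 19.6 = 12.268 mm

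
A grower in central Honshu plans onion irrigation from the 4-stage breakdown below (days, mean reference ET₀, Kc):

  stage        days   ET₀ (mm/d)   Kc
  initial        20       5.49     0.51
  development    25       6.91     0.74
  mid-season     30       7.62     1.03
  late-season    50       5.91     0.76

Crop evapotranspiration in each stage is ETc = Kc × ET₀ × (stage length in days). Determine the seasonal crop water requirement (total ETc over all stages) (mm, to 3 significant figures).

initial: 0.51 × 5.49 × 20 = 56.00 mm
development: 0.74 × 6.91 × 25 = 127.84 mm
mid-season: 1.03 × 7.62 × 30 = 235.46 mm
late-season: 0.76 × 5.91 × 50 = 224.58 mm
Seasonal total = 643.88 mm

644 mm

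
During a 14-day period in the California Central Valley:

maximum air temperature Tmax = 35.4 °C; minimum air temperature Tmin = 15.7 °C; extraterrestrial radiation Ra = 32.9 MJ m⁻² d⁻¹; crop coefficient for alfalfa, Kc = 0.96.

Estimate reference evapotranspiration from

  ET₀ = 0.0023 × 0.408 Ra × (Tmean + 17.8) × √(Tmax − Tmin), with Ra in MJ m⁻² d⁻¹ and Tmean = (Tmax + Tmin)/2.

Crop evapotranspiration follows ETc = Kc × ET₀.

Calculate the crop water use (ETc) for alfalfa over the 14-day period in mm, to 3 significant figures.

Tmean = (35.4 + 15.7)/2 = 25.55 °C
0.408 Ra = 0.408 × 32.9 = 13.4232 mm/d equivalent
ET₀ = 0.0023 × 13.4232 × (25.55 + 17.8) × √19.7 = 0.0023 × 13.4232 × 43.35 × 4.4385 = 5.9403 mm/d
ETc = Kc × ET₀ = 0.96 × 5.9403 = 5.7027 mm/d
Over 14 days: 5.7027 × 14 = 79.838 mm

79.8 mm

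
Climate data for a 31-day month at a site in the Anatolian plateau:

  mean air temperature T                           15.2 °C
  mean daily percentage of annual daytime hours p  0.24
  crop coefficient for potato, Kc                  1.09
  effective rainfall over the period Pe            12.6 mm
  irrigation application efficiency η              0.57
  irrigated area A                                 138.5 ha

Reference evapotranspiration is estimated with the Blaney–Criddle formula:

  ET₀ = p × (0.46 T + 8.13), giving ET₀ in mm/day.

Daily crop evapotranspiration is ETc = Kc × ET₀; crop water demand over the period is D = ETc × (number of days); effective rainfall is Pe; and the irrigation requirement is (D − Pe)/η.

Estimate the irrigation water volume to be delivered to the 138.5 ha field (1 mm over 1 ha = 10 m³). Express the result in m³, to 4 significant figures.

ET₀ = 0.24 × (0.46 × 15.2 + 8.13) = 0.24 × 15.122 = 3.6293 mm/d
ETc = Kc × ET₀ = 1.09 × 3.6293 = 3.9559 mm/d
Crop demand D = ETc × 31 d = 3.9559 × 31 = 122.633 mm
D − Pe = 122.633 − 12.6 = 110.033 mm
Gross irrigation = 110.033 / 0.57 = 193.040 mm
Volume = 193.040 mm × 138.5 ha × 10 = 267360.4 m³

267400 m³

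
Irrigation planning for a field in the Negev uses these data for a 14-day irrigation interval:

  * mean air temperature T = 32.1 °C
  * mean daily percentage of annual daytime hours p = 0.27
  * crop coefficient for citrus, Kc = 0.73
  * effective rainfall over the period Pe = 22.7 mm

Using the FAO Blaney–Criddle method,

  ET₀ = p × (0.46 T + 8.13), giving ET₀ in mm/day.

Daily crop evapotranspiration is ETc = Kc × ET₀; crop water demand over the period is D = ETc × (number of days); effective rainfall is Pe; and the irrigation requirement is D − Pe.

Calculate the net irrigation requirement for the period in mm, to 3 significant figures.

ET₀ = 0.27 × (0.46 × 32.1 + 8.13) = 0.27 × 22.896 = 6.1819 mm/d
ETc = Kc × ET₀ = 0.73 × 6.1819 = 4.5128 mm/d
Crop demand D = ETc × 14 d = 4.5128 × 14 = 63.179 mm
D − Pe = 63.179 − 22.7 = 40.479 mm

40.5 mm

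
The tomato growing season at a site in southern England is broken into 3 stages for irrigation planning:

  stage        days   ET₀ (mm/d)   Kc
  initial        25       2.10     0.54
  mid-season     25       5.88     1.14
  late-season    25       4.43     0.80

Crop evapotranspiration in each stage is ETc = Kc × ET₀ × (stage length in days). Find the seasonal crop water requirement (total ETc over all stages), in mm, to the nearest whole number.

initial: 0.54 × 2.10 × 25 = 28.35 mm
mid-season: 1.14 × 5.88 × 25 = 167.58 mm
late-season: 0.80 × 4.43 × 25 = 88.60 mm
Seasonal total = 284.53 mm

285 mm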